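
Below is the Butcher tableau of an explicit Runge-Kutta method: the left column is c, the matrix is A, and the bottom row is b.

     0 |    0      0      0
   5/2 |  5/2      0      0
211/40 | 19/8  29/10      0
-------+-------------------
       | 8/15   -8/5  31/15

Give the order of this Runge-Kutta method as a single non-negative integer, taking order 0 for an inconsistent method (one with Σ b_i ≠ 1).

1

b = (8/15, -8/5, 31/15)
c = (0, 5/2, 211/40)
Ac = (0, 0, 29/4)
Σ b_i: 8/15·1 + (-8/5)·1 + 31/15·1 = 1 ✓
b·c: (-8/5)·5/2 + 31/15·211/40 = 4141/600 ≠ 1/2 ⇒ order 1.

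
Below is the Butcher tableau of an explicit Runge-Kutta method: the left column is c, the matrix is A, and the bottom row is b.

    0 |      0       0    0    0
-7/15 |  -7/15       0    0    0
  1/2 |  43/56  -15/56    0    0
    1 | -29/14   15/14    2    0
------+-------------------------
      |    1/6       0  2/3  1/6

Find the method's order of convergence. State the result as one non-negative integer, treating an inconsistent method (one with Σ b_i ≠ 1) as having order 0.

b = (1/6, 0, 2/3, 1/6)
c = (0, -7/15, 1/2, 1)
Ac = (0, 0, 1/8, 1/2)
Σ b_i: 1/6·1 + 2/3·1 + 1/6·1 = 1 ✓
b·c: 2/3·1/2 + 1/6·1 = 1/2 ✓
b·c²: 2/3·1/4 + 1/6·1 = 1/3 ✓
b·Ac: 2/3·1/8 + 1/6·1/2 = 1/6 ✓
b·c³: 2/3·1/8 + 1/6·1 = 1/4 ✓
b·(c∘Ac): 2/3·1/16 + 1/6·1/2 = 1/8 ✓
b·Ac²: 2/3·(-7/120) + 1/6·11/15 = 1/12 ✓
b·A²c: 1/6·1/4 = 1/24 ✓; 4 stages ⇒ order 4.

4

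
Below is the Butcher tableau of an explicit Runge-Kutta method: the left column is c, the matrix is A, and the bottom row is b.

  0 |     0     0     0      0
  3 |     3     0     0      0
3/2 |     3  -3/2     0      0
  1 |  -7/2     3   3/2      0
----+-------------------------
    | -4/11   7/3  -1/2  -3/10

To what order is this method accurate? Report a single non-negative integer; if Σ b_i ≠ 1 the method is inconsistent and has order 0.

0

b = (-4/11, 7/3, -1/2, -3/10)
c = (0, 3, 3/2, 1)
Ac = (0, 0, -9/2, 45/4)
Σ b_i: (-4/11)·1 + 7/3·1 + (-1/2)·1 + (-3/10)·1 = 193/165 ≠ 1 ⇒ order 0.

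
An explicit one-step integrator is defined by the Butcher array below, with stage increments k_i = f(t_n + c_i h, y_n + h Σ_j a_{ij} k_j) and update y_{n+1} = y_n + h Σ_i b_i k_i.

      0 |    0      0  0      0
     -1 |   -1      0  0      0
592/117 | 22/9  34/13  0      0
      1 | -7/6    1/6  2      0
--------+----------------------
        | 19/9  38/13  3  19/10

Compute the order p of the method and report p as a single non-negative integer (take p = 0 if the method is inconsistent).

b = (19/9, 38/13, 3, 19/10)
c = (0, -1, 592/117, 1)
Ac = (0, 0, -34/13, 2329/234)
Σ b_i: 19/9·1 + 38/13·1 + 3·1 + 19/10·1 = 11623/1170 ≠ 1 ⇒ order 0.

0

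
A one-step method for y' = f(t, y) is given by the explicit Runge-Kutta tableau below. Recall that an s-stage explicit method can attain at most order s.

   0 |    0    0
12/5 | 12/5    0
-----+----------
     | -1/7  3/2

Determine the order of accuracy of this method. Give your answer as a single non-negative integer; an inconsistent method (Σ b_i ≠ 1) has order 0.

0

b = (-1/7, 3/2)
c = (0, 12/5)
Σ b_i: (-1/7)·1 + 3/2·1 = 19/14 ≠ 1 ⇒ order 0.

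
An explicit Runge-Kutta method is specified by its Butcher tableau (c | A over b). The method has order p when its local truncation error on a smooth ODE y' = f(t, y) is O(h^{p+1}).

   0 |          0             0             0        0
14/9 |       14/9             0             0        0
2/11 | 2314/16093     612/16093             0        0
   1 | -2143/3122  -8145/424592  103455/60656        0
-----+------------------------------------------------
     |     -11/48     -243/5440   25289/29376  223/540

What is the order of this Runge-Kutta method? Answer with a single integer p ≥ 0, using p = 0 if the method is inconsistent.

4

b = (-11/48, -243/5440, 25289/29376, 223/540)
c = (0, 14/9, 2/11, 1)
Ac = (0, 0, 136/2299, 125/446)
Σ b_i: (-11/48)·1 + (-243/5440)·1 + 25289/29376·1 + 223/540·1 = 1 ✓
b·c: (-243/5440)·14/9 + 25289/29376·2/11 + 223/540·1 = 1/2 ✓
b·c²: (-243/5440)·196/81 + 25289/29376·4/121 + 223/540·1 = 1/3 ✓
b·Ac: 25289/29376·136/2299 + 223/540·125/446 = 1/6 ✓
b·c³: (-243/5440)·2744/729 + 25289/29376·8/1331 + 223/540·1 = 1/4 ✓
b·(c∘Ac): 25289/29376·272/25289 + 223/540·125/446 = 1/8 ✓
b·Ac²: 25289/29376·1904/20691 + 223/540·20/2007 = 1/12 ✓
b·A²c: 223/540·45/446 = 1/24 ✓; 4 stages ⇒ order 4.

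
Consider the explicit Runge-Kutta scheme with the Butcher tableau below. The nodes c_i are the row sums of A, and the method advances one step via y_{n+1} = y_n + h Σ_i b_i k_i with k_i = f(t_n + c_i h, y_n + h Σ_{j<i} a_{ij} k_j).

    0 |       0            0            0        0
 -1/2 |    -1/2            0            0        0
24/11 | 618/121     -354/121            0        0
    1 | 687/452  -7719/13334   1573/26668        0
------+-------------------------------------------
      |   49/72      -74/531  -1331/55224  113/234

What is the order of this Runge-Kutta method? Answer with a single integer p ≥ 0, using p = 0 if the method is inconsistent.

b = (49/72, -74/531, -1331/55224, 113/234)
c = (0, -1/2, 24/11, 1)
Ac = (0, 0, 177/121, 189/452)
Σ b_i: 49/72·1 + (-74/531)·1 + (-1331/55224)·1 + 113/234·1 = 1 ✓
b·c: (-74/531)·(-1/2) + (-1331/55224)·24/11 + 113/234·1 = 1/2 ✓
b·c²: (-74/531)·1/4 + (-1331/55224)·576/121 + 113/234·1 = 1/3 ✓
b·Ac: (-1331/55224)·177/121 + 113/234·189/452 = 1/6 ✓
b·c³: (-74/531)·(-1/8) + (-1331/55224)·13824/1331 + 113/234·1 = 1/4 ✓
b·(c∘Ac): (-1331/55224)·4248/1331 + 113/234·189/452 = 1/8 ✓
b·Ac²: (-1331/55224)·(-177/242) + 113/234·123/904 = 1/12 ✓
b·A²c: 113/234·39/452 = 1/24 ✓; 4 stages ⇒ order 4.

4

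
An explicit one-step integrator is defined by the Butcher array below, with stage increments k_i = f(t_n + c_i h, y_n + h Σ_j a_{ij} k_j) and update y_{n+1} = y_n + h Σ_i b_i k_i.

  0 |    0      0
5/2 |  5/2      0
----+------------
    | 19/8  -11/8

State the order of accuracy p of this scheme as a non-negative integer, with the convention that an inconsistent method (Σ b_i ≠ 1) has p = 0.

b = (19/8, -11/8)
c = (0, 5/2)
Σ b_i: 19/8·1 + (-11/8)·1 = 1 ✓
b·c: (-11/8)·5/2 = -55/16 ≠ 1/2 ⇒ order 1.

1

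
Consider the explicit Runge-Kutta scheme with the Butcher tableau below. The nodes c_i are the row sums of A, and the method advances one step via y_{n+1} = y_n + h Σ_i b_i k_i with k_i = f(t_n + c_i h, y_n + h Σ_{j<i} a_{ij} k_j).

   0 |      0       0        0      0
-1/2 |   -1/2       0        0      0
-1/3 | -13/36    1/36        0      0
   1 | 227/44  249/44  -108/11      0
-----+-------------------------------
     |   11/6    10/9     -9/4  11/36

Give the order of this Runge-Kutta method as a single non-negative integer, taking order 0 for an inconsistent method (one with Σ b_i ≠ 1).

4

b = (11/6, 10/9, -9/4, 11/36)
c = (0, -1/2, -1/3, 1)
Ac = (0, 0, -1/72, 39/88)
Σ b_i: 11/6·1 + 10/9·1 + (-9/4)·1 + 11/36·1 = 1 ✓
b·c: 10/9·(-1/2) + (-9/4)·(-1/3) + 11/36·1 = 1/2 ✓
b·c²: 10/9·1/4 + (-9/4)·1/9 + 11/36·1 = 1/3 ✓
b·Ac: (-9/4)·(-1/72) + 11/36·39/88 = 1/6 ✓
b·c³: 10/9·(-1/8) + (-9/4)·(-1/27) + 11/36·1 = 1/4 ✓
b·(c∘Ac): (-9/4)·1/216 + 11/36·39/88 = 1/8 ✓
b·Ac²: (-9/4)·1/144 + 11/36·57/176 = 1/12 ✓
b·A²c: 11/36·3/22 = 1/24 ✓; 4 stages ⇒ order 4.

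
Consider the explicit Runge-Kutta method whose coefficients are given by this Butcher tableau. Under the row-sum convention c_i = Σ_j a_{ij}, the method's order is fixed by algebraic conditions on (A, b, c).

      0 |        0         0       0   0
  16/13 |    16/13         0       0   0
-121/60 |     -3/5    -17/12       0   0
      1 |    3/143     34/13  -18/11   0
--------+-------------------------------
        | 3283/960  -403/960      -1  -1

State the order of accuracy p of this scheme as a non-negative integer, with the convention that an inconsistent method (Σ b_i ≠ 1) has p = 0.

2

b = (3283/960, -403/960, -1, -1)
c = (0, 16/13, -121/60, 1)
Ac = (0, 0, -68/39, 11017/1690)
Σ b_i: 3283/960·1 + (-403/960)·1 + (-1)·1 + (-1)·1 = 1 ✓
b·c: (-403/960)·16/13 + (-1)·(-121/60) + (-1)·1 = 1/2 ✓
b·c²: (-403/960)·256/169 + (-1)·14641/3600 + (-1)·1 = -266893/46800 ≠ 1/3 ⇒ order 2.
b·Ac: (-1)·(-68/39) + (-1)·11017/1690 = -24211/5070 ≠ 1/6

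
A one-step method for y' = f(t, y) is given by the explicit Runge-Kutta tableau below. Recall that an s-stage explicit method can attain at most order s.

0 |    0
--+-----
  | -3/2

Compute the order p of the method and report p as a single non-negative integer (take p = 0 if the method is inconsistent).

0

b = (-3/2)
c = (0)
Σ b_i: (-3/2)·1 = -3/2 ≠ 1 ⇒ order 0.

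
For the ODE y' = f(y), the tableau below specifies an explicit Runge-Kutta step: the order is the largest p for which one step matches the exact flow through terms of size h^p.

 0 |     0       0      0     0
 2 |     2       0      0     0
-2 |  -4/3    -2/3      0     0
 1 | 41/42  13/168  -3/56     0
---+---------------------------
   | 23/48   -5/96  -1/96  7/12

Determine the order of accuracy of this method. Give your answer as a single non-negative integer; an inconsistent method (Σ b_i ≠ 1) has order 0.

b = (23/48, -5/96, -1/96, 7/12)
c = (0, 2, -2, 1)
Ac = (0, 0, -4/3, 11/42)
Σ b_i: 23/48·1 + (-5/96)·1 + (-1/96)·1 + 7/12·1 = 1 ✓
b·c: (-5/96)·2 + (-1/96)·(-2) + 7/12·1 = 1/2 ✓
b·c²: (-5/96)·4 + (-1/96)·4 + 7/12·1 = 1/3 ✓
b·Ac: (-1/96)·(-4/3) + 7/12·11/42 = 1/6 ✓
b·c³: (-5/96)·8 + (-1/96)·(-8) + 7/12·1 = 1/4 ✓
b·(c∘Ac): (-1/96)·8/3 + 7/12·11/42 = 1/8 ✓
b·Ac²: (-1/96)·(-8/3) + 7/12·2/21 = 1/12 ✓
b·A²c: 7/12·1/14 = 1/24 ✓; 4 stages ⇒ order 4.

4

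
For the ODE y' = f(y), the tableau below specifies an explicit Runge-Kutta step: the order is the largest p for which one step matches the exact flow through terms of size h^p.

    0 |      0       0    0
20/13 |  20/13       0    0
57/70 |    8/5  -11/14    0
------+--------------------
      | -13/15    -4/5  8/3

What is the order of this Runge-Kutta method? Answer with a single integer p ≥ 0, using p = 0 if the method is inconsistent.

1

b = (-13/15, -4/5, 8/3)
c = (0, 20/13, 57/70)
Ac = (0, 0, -110/91)
Σ b_i: (-13/15)·1 + (-4/5)·1 + 8/3·1 = 1 ✓
b·c: (-4/5)·20/13 + 8/3·57/70 = 428/455 ≠ 1/2 ⇒ order 1.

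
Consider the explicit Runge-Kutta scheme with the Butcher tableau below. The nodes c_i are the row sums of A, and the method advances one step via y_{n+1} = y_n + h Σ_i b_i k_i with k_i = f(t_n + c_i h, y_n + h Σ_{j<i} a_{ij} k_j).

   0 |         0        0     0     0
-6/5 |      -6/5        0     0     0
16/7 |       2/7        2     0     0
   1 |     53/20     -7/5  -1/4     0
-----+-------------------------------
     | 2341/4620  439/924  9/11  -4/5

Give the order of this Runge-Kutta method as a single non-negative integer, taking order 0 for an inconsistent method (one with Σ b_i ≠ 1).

b = (2341/4620, 439/924, 9/11, -4/5)
c = (0, -6/5, 16/7, 1)
Ac = (0, 0, -12/5, 194/175)
Σ b_i: 2341/4620·1 + 439/924·1 + 9/11·1 + (-4/5)·1 = 1 ✓
b·c: 439/924·(-6/5) + 9/11·16/7 + (-4/5)·1 = 1/2 ✓
b·c²: 439/924·36/25 + 9/11·256/49 + (-4/5)·1 = 56039/13475 ≠ 1/3 ⇒ order 2.
b·Ac: 9/11·(-12/5) + (-4/5)·194/175 = -27436/9625 ≠ 1/6

2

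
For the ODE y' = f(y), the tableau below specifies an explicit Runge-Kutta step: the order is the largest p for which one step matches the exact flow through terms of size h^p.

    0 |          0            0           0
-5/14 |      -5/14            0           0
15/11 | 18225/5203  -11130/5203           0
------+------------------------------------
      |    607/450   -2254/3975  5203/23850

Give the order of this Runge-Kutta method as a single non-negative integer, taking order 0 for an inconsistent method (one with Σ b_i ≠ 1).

3

b = (607/450, -2254/3975, 5203/23850)
c = (0, -5/14, 15/11)
Ac = (0, 0, 3975/5203)
Σ b_i: 607/450·1 + (-2254/3975)·1 + 5203/23850·1 = 1 ✓
b·c: (-2254/3975)·(-5/14) + 5203/23850·15/11 = 1/2 ✓
b·c²: (-2254/3975)·25/196 + 5203/23850·225/121 = 1/3 ✓
b·Ac: 5203/23850·3975/5203 = 1/6 ✓; 3 stages ⇒ order 3.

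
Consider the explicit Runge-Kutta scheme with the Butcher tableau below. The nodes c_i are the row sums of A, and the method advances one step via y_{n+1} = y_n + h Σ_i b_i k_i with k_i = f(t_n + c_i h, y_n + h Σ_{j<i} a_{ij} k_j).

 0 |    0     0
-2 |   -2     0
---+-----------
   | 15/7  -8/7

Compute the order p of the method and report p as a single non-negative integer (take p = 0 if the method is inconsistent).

1

b = (15/7, -8/7)
c = (0, -2)
Σ b_i: 15/7·1 + (-8/7)·1 = 1 ✓
b·c: (-8/7)·(-2) = 16/7 ≠ 1/2 ⇒ order 1.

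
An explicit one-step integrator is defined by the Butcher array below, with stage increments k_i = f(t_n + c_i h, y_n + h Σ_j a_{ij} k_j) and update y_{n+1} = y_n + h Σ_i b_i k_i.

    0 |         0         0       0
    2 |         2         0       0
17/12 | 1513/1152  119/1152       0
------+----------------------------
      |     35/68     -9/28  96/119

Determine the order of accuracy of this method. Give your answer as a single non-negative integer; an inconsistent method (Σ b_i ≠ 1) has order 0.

3

b = (35/68, -9/28, 96/119)
c = (0, 2, 17/12)
Ac = (0, 0, 119/576)
Σ b_i: 35/68·1 + (-9/28)·1 + 96/119·1 = 1 ✓
b·c: (-9/28)·2 + 96/119·17/12 = 1/2 ✓
b·c²: (-9/28)·4 + 96/119·289/144 = 1/3 ✓
b·Ac: 96/119·119/576 = 1/6 ✓; 3 stages ⇒ order 3.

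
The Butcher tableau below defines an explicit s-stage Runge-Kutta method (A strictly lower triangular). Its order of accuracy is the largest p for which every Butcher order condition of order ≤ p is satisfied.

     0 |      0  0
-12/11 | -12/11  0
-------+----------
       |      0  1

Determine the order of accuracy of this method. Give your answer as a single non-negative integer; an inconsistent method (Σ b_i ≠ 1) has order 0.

1

b = (0, 1)
c = (0, -12/11)
Σ b_i: 1·1 = 1 ✓
b·c: 1·(-12/11) = -12/11 ≠ 1/2 ⇒ order 1.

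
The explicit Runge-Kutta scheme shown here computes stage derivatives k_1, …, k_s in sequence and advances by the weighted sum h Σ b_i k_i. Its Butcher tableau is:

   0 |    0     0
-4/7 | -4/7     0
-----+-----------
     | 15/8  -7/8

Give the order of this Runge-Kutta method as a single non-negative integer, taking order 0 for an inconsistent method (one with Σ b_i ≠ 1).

2

b = (15/8, -7/8)
c = (0, -4/7)
Σ b_i: 15/8·1 + (-7/8)·1 = 1 ✓
b·c: (-7/8)·(-4/7) = 1/2 ✓; 2 stages ⇒ order 2.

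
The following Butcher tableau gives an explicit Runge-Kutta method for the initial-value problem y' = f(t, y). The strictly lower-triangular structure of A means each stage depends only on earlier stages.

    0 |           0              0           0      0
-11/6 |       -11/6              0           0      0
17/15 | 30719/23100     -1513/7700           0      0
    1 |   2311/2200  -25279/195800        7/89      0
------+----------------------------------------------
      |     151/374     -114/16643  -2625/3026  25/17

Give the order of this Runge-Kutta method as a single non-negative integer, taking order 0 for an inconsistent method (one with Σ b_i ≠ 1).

b = (151/374, -114/16643, -2625/3026, 25/17)
c = (0, -11/6, 17/15, 1)
Ac = (0, 0, 1513/4200, 391/1200)
Σ b_i: 151/374·1 + (-114/16643)·1 + (-2625/3026)·1 + 25/17·1 = 1 ✓
b·c: (-114/16643)·(-11/6) + (-2625/3026)·17/15 + 25/17·1 = 1/2 ✓
b·c²: (-114/16643)·121/36 + (-2625/3026)·289/225 + 25/17·1 = 1/3 ✓
b·Ac: (-2625/3026)·1513/4200 + 25/17·391/1200 = 1/6 ✓
b·c³: (-114/16643)·(-1331/216) + (-2625/3026)·4913/3375 + 25/17·1 = 1/4 ✓
b·(c∘Ac): (-2625/3026)·25721/63000 + 25/17·391/1200 = 1/8 ✓
b·Ac²: (-2625/3026)·(-16643/25200) + 25/17·(-799/2400) = 1/12 ✓
b·A²c: 25/17·17/600 = 1/24 ✓; 4 stages ⇒ order 4.

4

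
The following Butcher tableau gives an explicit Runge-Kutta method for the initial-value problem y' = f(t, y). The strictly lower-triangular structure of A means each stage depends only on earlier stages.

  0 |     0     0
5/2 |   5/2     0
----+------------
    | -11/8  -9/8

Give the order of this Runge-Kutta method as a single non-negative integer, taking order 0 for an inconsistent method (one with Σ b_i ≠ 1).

b = (-11/8, -9/8)
c = (0, 5/2)
Σ b_i: (-11/8)·1 + (-9/8)·1 = -5/2 ≠ 1 ⇒ order 0.

0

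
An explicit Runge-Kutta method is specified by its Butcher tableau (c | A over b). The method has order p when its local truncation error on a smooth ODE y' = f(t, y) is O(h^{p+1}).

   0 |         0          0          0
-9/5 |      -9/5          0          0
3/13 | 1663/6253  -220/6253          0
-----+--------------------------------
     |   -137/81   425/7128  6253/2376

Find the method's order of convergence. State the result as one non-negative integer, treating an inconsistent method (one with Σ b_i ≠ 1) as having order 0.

3

b = (-137/81, 425/7128, 6253/2376)
c = (0, -9/5, 3/13)
Ac = (0, 0, 396/6253)
Σ b_i: (-137/81)·1 + 425/7128·1 + 6253/2376·1 = 1 ✓
b·c: 425/7128·(-9/5) + 6253/2376·3/13 = 1/2 ✓
b·c²: 425/7128·81/25 + 6253/2376·9/169 = 1/3 ✓
b·Ac: 6253/2376·396/6253 = 1/6 ✓; 3 stages ⇒ order 3.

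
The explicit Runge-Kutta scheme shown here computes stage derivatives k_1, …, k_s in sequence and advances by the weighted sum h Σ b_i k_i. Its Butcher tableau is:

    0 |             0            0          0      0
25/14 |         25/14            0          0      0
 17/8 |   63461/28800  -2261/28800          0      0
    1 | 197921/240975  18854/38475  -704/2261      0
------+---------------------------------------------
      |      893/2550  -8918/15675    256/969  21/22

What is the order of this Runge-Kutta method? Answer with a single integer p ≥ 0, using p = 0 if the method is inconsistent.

b = (893/2550, -8918/15675, 256/969, 21/22)
c = (0, 25/14, 17/8, 1)
Ac = (0, 0, -323/2304, 121/567)
Σ b_i: 893/2550·1 + (-8918/15675)·1 + 256/969·1 + 21/22·1 = 1 ✓
b·c: (-8918/15675)·25/14 + 256/969·17/8 + 21/22·1 = 1/2 ✓
b·c²: (-8918/15675)·625/196 + 256/969·289/64 + 21/22·1 = 1/3 ✓
b·Ac: 256/969·(-323/2304) + 21/22·121/567 = 1/6 ✓
b·c³: (-8918/15675)·15625/2744 + 256/969·4913/512 + 21/22·1 = 1/4 ✓
b·(c∘Ac): 256/969·(-5491/18432) + 21/22·121/567 = 1/8 ✓
b·Ac²: 256/969·(-8075/32256) + 21/22·1243/7938 = 1/12 ✓
b·A²c: 21/22·11/252 = 1/24 ✓; 4 stages ⇒ order 4.

4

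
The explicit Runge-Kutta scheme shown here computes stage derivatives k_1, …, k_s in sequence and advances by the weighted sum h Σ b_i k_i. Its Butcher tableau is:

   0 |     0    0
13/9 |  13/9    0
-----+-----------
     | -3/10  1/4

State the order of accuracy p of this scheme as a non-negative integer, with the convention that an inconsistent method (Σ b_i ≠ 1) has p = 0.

b = (-3/10, 1/4)
c = (0, 13/9)
Σ b_i: (-3/10)·1 + 1/4·1 = -1/20 ≠ 1 ⇒ order 0.

0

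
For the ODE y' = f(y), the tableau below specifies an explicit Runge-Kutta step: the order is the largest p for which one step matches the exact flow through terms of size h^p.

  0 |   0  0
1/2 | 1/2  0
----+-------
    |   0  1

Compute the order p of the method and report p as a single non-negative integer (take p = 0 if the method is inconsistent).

2

b = (0, 1)
c = (0, 1/2)
Σ b_i: 1·1 = 1 ✓
b·c: 1·1/2 = 1/2 ✓; 2 stages ⇒ order 2.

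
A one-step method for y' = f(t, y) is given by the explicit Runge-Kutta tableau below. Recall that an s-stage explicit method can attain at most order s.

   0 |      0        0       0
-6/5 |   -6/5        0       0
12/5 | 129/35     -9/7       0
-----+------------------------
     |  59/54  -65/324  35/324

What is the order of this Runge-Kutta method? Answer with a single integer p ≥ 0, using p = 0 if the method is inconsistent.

3

b = (59/54, -65/324, 35/324)
c = (0, -6/5, 12/5)
Ac = (0, 0, 54/35)
Σ b_i: 59/54·1 + (-65/324)·1 + 35/324·1 = 1 ✓
b·c: (-65/324)·(-6/5) + 35/324·12/5 = 1/2 ✓
b·c²: (-65/324)·36/25 + 35/324·144/25 = 1/3 ✓
b·Ac: 35/324·54/35 = 1/6 ✓; 3 stages ⇒ order 3.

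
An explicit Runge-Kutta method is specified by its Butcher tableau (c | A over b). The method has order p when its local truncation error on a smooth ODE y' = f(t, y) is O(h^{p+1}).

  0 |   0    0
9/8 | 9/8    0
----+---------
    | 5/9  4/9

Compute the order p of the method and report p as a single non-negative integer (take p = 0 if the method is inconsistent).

2

b = (5/9, 4/9)
c = (0, 9/8)
Σ b_i: 5/9·1 + 4/9·1 = 1 ✓
b·c: 4/9·9/8 = 1/2 ✓; 2 stages ⇒ order 2.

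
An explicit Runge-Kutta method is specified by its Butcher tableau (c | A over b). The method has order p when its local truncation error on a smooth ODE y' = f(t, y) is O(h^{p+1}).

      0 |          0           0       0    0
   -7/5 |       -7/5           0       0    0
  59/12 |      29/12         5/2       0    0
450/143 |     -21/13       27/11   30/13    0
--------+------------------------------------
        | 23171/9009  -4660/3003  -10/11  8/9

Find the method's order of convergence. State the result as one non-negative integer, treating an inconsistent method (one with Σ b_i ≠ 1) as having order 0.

2

b = (23171/9009, -4660/3003, -10/11, 8/9)
c = (0, -7/5, 59/12, 450/143)
Ac = (0, 0, -7/2, 11311/1430)
Σ b_i: 23171/9009·1 + (-4660/3003)·1 + (-10/11)·1 + 8/9·1 = 1 ✓
b·c: (-4660/3003)·(-7/5) + (-10/11)·59/12 + 8/9·450/143 = 1/2 ✓
b·c²: (-4660/3003)·49/25 + (-10/11)·3481/144 + 8/9·202500/20449 = -119369843/7361640 ≠ 1/3 ⇒ order 2.
b·Ac: (-10/11)·(-7/2) + 8/9·11311/1430 = 65719/6435 ≠ 1/6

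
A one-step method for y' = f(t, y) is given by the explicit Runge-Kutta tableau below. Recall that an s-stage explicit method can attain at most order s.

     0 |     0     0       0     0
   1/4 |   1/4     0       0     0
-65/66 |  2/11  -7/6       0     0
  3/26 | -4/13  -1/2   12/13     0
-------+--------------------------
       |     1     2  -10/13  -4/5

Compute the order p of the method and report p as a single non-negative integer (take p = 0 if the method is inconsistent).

0

b = (1, 2, -10/13, -4/5)
c = (0, 1/4, -65/66, 3/26)
Ac = (0, 0, -7/24, -91/88)
Σ b_i: 1·1 + 2·1 + (-10/13)·1 + (-4/5)·1 = 93/65 ≠ 1 ⇒ order 0.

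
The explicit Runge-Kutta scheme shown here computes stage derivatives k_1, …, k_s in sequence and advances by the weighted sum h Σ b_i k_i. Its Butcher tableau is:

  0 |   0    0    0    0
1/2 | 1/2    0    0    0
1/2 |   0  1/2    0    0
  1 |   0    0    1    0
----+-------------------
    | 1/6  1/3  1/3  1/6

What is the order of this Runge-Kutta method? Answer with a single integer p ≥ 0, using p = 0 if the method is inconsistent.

4

b = (1/6, 1/3, 1/3, 1/6)
c = (0, 1/2, 1/2, 1)
Ac = (0, 0, 1/4, 1/2)
Σ b_i: 1/6·1 + 1/3·1 + 1/3·1 + 1/6·1 = 1 ✓
b·c: 1/3·1/2 + 1/3·1/2 + 1/6·1 = 1/2 ✓
b·c²: 1/3·1/4 + 1/3·1/4 + 1/6·1 = 1/3 ✓
b·Ac: 1/3·1/4 + 1/6·1/2 = 1/6 ✓
b·c³: 1/3·1/8 + 1/3·1/8 + 1/6·1 = 1/4 ✓
b·(c∘Ac): 1/3·1/8 + 1/6·1/2 = 1/8 ✓
b·Ac²: 1/3·1/8 + 1/6·1/4 = 1/12 ✓
b·A²c: 1/6·1/4 = 1/24 ✓; 4 stages ⇒ order 4.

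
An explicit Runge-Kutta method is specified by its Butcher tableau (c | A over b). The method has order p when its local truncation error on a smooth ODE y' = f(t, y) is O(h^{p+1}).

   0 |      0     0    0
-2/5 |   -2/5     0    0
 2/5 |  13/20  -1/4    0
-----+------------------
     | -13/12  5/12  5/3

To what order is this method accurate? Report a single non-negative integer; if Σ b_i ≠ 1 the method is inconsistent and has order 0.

b = (-13/12, 5/12, 5/3)
c = (0, -2/5, 2/5)
Ac = (0, 0, 1/10)
Σ b_i: (-13/12)·1 + 5/12·1 + 5/3·1 = 1 ✓
b·c: 5/12·(-2/5) + 5/3·2/5 = 1/2 ✓
b·c²: 5/12·4/25 + 5/3·4/25 = 1/3 ✓
b·Ac: 5/3·1/10 = 1/6 ✓; 3 stages ⇒ order 3.

3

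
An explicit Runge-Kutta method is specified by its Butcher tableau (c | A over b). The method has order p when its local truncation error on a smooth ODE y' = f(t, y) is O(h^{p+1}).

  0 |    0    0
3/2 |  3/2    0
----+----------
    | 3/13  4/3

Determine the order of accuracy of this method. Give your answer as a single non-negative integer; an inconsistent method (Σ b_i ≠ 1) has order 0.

0

b = (3/13, 4/3)
c = (0, 3/2)
Σ b_i: 3/13·1 + 4/3·1 = 61/39 ≠ 1 ⇒ order 0.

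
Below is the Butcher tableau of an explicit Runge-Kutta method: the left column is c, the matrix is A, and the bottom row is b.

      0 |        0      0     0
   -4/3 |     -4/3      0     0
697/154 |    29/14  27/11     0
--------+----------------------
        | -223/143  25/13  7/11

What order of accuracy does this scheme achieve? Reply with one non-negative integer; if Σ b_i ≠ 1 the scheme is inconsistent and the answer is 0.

1

b = (-223/143, 25/13, 7/11)
c = (0, -4/3, 697/154)
Ac = (0, 0, -36/11)
Σ b_i: (-223/143)·1 + 25/13·1 + 7/11·1 = 1 ✓
b·c: 25/13·(-4/3) + 7/11·697/154 = 2983/9438 ≠ 1/2 ⇒ order 1.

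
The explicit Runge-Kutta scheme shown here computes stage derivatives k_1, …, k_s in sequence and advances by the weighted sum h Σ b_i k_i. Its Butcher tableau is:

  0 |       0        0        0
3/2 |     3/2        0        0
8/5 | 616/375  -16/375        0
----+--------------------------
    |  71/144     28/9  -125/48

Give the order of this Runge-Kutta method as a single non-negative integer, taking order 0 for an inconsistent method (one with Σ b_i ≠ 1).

3

b = (71/144, 28/9, -125/48)
c = (0, 3/2, 8/5)
Ac = (0, 0, -8/125)
Σ b_i: 71/144·1 + 28/9·1 + (-125/48)·1 = 1 ✓
b·c: 28/9·3/2 + (-125/48)·8/5 = 1/2 ✓
b·c²: 28/9·9/4 + (-125/48)·64/25 = 1/3 ✓
b·Ac: (-125/48)·(-8/125) = 1/6 ✓; 3 stages ⇒ order 3.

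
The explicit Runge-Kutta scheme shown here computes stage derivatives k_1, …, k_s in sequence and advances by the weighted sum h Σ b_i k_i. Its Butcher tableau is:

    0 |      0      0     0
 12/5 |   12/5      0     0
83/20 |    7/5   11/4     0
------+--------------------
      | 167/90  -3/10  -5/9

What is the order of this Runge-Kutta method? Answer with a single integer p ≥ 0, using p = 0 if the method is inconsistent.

1

b = (167/90, -3/10, -5/9)
c = (0, 12/5, 83/20)
Ac = (0, 0, 33/5)
Σ b_i: 167/90·1 + (-3/10)·1 + (-5/9)·1 = 1 ✓
b·c: (-3/10)·12/5 + (-5/9)·83/20 = -2723/900 ≠ 1/2 ⇒ order 1.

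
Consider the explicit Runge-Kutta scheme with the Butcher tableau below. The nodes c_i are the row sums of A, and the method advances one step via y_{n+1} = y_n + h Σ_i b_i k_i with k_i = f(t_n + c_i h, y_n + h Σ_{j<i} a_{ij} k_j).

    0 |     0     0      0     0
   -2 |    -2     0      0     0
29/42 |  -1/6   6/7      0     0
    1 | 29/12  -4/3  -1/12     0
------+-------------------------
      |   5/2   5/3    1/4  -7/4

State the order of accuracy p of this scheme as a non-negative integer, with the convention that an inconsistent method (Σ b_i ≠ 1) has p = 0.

b = (5/2, 5/3, 1/4, -7/4)
c = (0, -2, 29/42, 1)
Ac = (0, 0, -12/7, 1315/504)
Σ b_i: 5/2·1 + 5/3·1 + 1/4·1 + (-7/4)·1 = 8/3 ≠ 1 ⇒ order 0.

0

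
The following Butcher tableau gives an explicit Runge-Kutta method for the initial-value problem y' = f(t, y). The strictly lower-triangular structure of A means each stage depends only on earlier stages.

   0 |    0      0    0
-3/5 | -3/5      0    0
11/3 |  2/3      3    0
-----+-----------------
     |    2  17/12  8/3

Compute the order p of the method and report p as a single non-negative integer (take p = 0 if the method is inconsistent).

b = (2, 17/12, 8/3)
c = (0, -3/5, 11/3)
Ac = (0, 0, -9/5)
Σ b_i: 2·1 + 17/12·1 + 8/3·1 = 73/12 ≠ 1 ⇒ order 0.

0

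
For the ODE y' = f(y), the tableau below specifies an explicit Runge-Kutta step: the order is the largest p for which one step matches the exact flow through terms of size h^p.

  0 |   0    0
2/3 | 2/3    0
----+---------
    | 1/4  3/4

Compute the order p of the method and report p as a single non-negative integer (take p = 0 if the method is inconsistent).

b = (1/4, 3/4)
c = (0, 2/3)
Σ b_i: 1/4·1 + 3/4·1 = 1 ✓
b·c: 3/4·2/3 = 1/2 ✓; 2 stages ⇒ order 2.

2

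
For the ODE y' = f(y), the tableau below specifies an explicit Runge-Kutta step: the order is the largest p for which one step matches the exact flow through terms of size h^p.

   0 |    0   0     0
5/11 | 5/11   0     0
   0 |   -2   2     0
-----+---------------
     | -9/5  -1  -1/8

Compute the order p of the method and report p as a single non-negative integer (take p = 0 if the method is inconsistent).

0

b = (-9/5, -1, -1/8)
c = (0, 5/11, 0)
Ac = (0, 0, 10/11)
Σ b_i: (-9/5)·1 + (-1)·1 + (-1/8)·1 = -117/40 ≠ 1 ⇒ order 0.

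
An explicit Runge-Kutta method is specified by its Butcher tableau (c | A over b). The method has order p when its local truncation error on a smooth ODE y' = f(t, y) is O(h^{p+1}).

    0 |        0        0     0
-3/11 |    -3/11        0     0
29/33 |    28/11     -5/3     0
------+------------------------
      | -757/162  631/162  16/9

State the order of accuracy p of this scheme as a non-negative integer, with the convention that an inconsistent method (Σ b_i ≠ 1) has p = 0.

b = (-757/162, 631/162, 16/9)
c = (0, -3/11, 29/33)
Ac = (0, 0, 5/11)
Σ b_i: (-757/162)·1 + 631/162·1 + 16/9·1 = 1 ✓
b·c: 631/162·(-3/11) + 16/9·29/33 = 1/2 ✓
b·c²: 631/162·9/121 + 16/9·841/1089 = 32591/19602 ≠ 1/3 ⇒ order 2.
b·Ac: 16/9·5/11 = 80/99 ≠ 1/6

2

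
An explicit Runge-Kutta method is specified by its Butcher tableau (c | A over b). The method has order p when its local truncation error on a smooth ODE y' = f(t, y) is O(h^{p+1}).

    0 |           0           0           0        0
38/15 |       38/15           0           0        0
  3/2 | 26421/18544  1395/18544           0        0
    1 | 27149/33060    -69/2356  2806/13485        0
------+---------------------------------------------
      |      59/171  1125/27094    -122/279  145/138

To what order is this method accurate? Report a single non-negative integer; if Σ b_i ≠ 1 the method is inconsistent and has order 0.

b = (59/171, 1125/27094, -122/279, 145/138)
c = (0, 38/15, 3/2, 1)
Ac = (0, 0, 93/488, 69/290)
Σ b_i: 59/171·1 + 1125/27094·1 + (-122/279)·1 + 145/138·1 = 1 ✓
b·c: 1125/27094·38/15 + (-122/279)·3/2 + 145/138·1 = 1/2 ✓
b·c²: 1125/27094·1444/225 + (-122/279)·9/4 + 145/138·1 = 1/3 ✓
b·Ac: (-122/279)·93/488 + 145/138·69/290 = 1/6 ✓
b·c³: 1125/27094·54872/3375 + (-122/279)·27/8 + 145/138·1 = 1/4 ✓
b·(c∘Ac): (-122/279)·279/976 + 145/138·69/290 = 1/8 ✓
b·Ac²: (-122/279)·589/1220 + 145/138·1219/4350 = 1/12 ✓
b·A²c: 145/138·23/580 = 1/24 ✓; 4 stages ⇒ order 4.

4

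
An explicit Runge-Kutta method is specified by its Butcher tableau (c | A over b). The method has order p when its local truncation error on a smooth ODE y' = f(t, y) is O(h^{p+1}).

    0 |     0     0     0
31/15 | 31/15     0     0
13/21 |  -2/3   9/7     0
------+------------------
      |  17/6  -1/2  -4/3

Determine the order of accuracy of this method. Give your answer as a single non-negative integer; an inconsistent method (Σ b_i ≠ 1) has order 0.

b = (17/6, -1/2, -4/3)
c = (0, 31/15, 13/21)
Ac = (0, 0, 93/35)
Σ b_i: 17/6·1 + (-1/2)·1 + (-4/3)·1 = 1 ✓
b·c: (-1/2)·31/15 + (-4/3)·13/21 = -1171/630 ≠ 1/2 ⇒ order 1.

1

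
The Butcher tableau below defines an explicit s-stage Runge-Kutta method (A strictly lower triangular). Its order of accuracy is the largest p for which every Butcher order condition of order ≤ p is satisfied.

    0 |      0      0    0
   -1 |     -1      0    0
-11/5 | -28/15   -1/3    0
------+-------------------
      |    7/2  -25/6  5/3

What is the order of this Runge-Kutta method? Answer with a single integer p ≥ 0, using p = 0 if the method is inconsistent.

2

b = (7/2, -25/6, 5/3)
c = (0, -1, -11/5)
Ac = (0, 0, 1/3)
Σ b_i: 7/2·1 + (-25/6)·1 + 5/3·1 = 1 ✓
b·c: (-25/6)·(-1) + 5/3·(-11/5) = 1/2 ✓
b·c²: (-25/6)·1 + 5/3·121/25 = 39/10 ≠ 1/3 ⇒ order 2.
b·Ac: 5/3·1/3 = 5/9 ≠ 1/6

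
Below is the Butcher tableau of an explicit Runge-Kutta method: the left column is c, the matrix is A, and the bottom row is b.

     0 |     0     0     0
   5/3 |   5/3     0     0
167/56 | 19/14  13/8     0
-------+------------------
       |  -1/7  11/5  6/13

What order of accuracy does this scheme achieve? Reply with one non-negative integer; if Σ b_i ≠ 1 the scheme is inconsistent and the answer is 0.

0

b = (-1/7, 11/5, 6/13)
c = (0, 5/3, 167/56)
Ac = (0, 0, 65/24)
Σ b_i: (-1/7)·1 + 11/5·1 + 6/13·1 = 1146/455 ≠ 1 ⇒ order 0.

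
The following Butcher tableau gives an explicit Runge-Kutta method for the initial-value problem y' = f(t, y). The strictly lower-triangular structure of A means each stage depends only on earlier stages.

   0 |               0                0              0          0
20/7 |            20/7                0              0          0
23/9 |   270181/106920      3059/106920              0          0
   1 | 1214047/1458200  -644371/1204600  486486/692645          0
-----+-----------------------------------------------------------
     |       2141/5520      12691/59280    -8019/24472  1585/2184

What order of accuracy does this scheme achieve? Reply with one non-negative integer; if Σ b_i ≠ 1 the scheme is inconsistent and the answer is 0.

4

b = (2141/5520, 12691/59280, -8019/24472, 1585/2184)
c = (0, 20/7, 23/9, 1)
Ac = (0, 0, 437/5346, 169/634)
Σ b_i: 2141/5520·1 + 12691/59280·1 + (-8019/24472)·1 + 1585/2184·1 = 1 ✓
b·c: 12691/59280·20/7 + (-8019/24472)·23/9 + 1585/2184·1 = 1/2 ✓
b·c²: 12691/59280·400/49 + (-8019/24472)·529/81 + 1585/2184·1 = 1/3 ✓
b·Ac: (-8019/24472)·437/5346 + 1585/2184·169/634 = 1/6 ✓
b·c³: 12691/59280·8000/343 + (-8019/24472)·12167/729 + 1585/2184·1 = 1/4 ✓
b·(c∘Ac): (-8019/24472)·10051/48114 + 1585/2184·169/634 = 1/8 ✓
b·Ac²: (-8019/24472)·4370/18711 + 1585/2184·2444/11095 = 1/12 ✓
b·A²c: 1585/2184·91/1585 = 1/24 ✓; 4 stages ⇒ order 4.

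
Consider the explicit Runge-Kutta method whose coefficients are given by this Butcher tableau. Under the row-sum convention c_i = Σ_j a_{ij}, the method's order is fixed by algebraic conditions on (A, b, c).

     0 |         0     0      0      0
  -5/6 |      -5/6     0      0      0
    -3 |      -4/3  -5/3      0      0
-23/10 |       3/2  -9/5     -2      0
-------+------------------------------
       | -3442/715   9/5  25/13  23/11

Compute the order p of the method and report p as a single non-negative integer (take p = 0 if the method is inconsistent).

1

b = (-3442/715, 9/5, 25/13, 23/11)
c = (0, -5/6, -3, -23/10)
Ac = (0, 0, 25/18, 15/2)
Σ b_i: (-3442/715)·1 + 9/5·1 + 25/13·1 + 23/11·1 = 1 ✓
b·c: 9/5·(-5/6) + 25/13·(-3) + 23/11·(-23/10) = -8636/715 ≠ 1/2 ⇒ order 1.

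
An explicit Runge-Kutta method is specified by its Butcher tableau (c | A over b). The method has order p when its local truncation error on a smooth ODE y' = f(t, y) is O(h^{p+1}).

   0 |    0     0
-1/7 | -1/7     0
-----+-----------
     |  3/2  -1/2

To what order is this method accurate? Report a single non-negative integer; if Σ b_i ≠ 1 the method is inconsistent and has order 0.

b = (3/2, -1/2)
c = (0, -1/7)
Σ b_i: 3/2·1 + (-1/2)·1 = 1 ✓
b·c: (-1/2)·(-1/7) = 1/14 ≠ 1/2 ⇒ order 1.

1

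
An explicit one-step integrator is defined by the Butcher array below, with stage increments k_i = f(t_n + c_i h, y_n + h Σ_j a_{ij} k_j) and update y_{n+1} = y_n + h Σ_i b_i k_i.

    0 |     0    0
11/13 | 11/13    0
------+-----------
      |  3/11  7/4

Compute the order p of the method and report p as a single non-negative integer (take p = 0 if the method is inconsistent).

0

b = (3/11, 7/4)
c = (0, 11/13)
Σ b_i: 3/11·1 + 7/4·1 = 89/44 ≠ 1 ⇒ order 0.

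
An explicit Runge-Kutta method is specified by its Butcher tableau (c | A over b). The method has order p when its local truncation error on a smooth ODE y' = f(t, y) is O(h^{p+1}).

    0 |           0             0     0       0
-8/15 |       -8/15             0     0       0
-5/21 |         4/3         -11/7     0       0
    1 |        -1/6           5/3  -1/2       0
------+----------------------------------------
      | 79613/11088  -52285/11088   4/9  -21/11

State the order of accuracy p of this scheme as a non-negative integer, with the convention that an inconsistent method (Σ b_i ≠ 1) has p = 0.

b = (79613/11088, -52285/11088, 4/9, -21/11)
c = (0, -8/15, -5/21, 1)
Ac = (0, 0, 88/105, -97/126)
Σ b_i: 79613/11088·1 + (-52285/11088)·1 + 4/9·1 + (-21/11)·1 = 1 ✓
b·c: (-52285/11088)·(-8/15) + 4/9·(-5/21) + (-21/11)·1 = 1/2 ✓
b·c²: (-52285/11088)·64/225 + 4/9·25/441 + (-21/11)·1 = -704041/218295 ≠ 1/3 ⇒ order 2.
b·Ac: 4/9·88/105 + (-21/11)·(-97/126) = 38299/20790 ≠ 1/6

2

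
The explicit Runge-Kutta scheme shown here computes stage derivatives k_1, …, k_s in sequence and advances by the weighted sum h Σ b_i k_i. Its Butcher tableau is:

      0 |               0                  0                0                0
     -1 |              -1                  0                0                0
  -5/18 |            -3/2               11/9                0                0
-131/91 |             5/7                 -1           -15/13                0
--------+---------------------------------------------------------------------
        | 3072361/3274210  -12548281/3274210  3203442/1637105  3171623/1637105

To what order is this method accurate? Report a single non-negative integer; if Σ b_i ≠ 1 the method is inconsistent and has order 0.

3

b = (3072361/3274210, -12548281/3274210, 3203442/1637105, 3171623/1637105)
c = (0, -1, -5/18, -131/91)
Ac = (0, 0, -11/9, 103/78)
Σ b_i: 3072361/3274210·1 + (-12548281/3274210)·1 + 3203442/1637105·1 + 3171623/1637105·1 = 1 ✓
b·c: (-12548281/3274210)·(-1) + 3203442/1637105·(-5/18) + 3171623/1637105·(-131/91) = 1/2 ✓
b·c²: (-12548281/3274210)·1 + 3203442/1637105·25/324 + 3171623/1637105·17161/8281 = 1/3 ✓
b·Ac: 3203442/1637105·(-11/9) + 3171623/1637105·103/78 = 1/6 ✓
b·c³: (-12548281/3274210)·(-1) + 3203442/1637105·(-125/5832) + 3171623/1637105·(-2248091/753571) = -6400516483/3217893588 ≠ 1/4 ⇒ order 3.
b·(c∘Ac): 3203442/1637105·55/162 + 3171623/1637105·(-13493/7098) = -29649203/9822630 ≠ 1/8
b·Ac²: 3203442/1637105·11/9 + 3171623/1637105·(-1529/1404) = 9964537/35361468 ≠ 1/12
b·A²c: 3171623/1637105·55/39 = 2683681/982263 ≠ 1/24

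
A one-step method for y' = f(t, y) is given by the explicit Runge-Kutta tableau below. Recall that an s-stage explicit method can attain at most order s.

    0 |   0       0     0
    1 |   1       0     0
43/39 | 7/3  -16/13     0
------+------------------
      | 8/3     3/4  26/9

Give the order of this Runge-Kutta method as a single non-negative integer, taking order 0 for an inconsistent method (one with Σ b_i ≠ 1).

0

b = (8/3, 3/4, 26/9)
c = (0, 1, 43/39)
Ac = (0, 0, -16/13)
Σ b_i: 8/3·1 + 3/4·1 + 26/9·1 = 227/36 ≠ 1 ⇒ order 0.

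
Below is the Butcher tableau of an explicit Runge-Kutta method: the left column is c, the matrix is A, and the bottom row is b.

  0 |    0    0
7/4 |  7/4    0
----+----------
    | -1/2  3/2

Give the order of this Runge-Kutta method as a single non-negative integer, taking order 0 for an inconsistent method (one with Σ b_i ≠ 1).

b = (-1/2, 3/2)
c = (0, 7/4)
Σ b_i: (-1/2)·1 + 3/2·1 = 1 ✓
b·c: 3/2·7/4 = 21/8 ≠ 1/2 ⇒ order 1.

1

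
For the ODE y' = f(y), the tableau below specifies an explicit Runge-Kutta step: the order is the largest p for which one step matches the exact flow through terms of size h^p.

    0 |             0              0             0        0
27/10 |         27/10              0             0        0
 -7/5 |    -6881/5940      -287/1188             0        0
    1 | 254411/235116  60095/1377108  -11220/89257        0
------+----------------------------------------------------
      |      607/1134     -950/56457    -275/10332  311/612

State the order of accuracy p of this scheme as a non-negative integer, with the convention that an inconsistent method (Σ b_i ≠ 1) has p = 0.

4

b = (607/1134, -950/56457, -275/10332, 311/612)
c = (0, 27/10, -7/5, 1)
Ac = (0, 0, -287/440, 731/2488)
Σ b_i: 607/1134·1 + (-950/56457)·1 + (-275/10332)·1 + 311/612·1 = 1 ✓
b·c: (-950/56457)·27/10 + (-275/10332)·(-7/5) + 311/612·1 = 1/2 ✓
b·c²: (-950/56457)·729/100 + (-275/10332)·49/25 + 311/612·1 = 1/3 ✓
b·Ac: (-275/10332)·(-287/440) + 311/612·731/2488 = 1/6 ✓
b·c³: (-950/56457)·19683/1000 + (-275/10332)·(-343/125) + 311/612·1 = 1/4 ✓
b·(c∘Ac): (-275/10332)·2009/2200 + 311/612·731/2488 = 1/8 ✓
b·Ac²: (-275/10332)·(-7749/4400) + 311/612·357/4976 = 1/12 ✓
b·A²c: 311/612·51/622 = 1/24 ✓; 4 stages ⇒ order 4.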